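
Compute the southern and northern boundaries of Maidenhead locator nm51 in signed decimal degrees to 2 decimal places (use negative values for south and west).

Field N=13, M=12: +13·20° lon, +12·10° lat → SW at lon 80°, lat 30°.
Square 5, 1: +5·2° lon, +1·1° lat → SW at lon 90°, lat 31°.
Cell spans 2° lon × 1° lat.
south 31.00, north 32.00.

31.00, 32.00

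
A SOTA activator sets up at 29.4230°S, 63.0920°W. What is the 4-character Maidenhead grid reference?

Add 180° to longitude and 90° to latitude: 116.91, 60.58.
Field: lon ⌊116.91/20⌋ = 5 → F; lat ⌊60.58/10⌋ = 6 → G.
Square: lon ⌊16.91/2⌋ = 8; lat ⌊0.58/1⌋ = 0.

FG80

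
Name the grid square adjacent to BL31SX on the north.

Latitude subsquare x = 23; +1 → 24, wraps to 0 = a, carry into square.
Latitude square 1; +1 → 2.
The longitude characters are unchanged.

BL32sa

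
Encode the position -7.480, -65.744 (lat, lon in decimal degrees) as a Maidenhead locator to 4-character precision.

FI72

Shift to the Maidenhead origin (180°W, 90°S): lon 114.26, lat 82.52.
Field: 114.26/20 → 5 → F, 82.52/10 → 8 → I; chars FI.
Square: 14.26/2 → 7, 2.52/1 → 2; chars 72.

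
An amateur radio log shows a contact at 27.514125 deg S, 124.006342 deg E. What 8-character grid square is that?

Shift to the Maidenhead origin (180°W, 90°S): lon 304.00634, lat 62.48588.
Field: lon ⌊304.00634/20⌋ = 15 → P; lat ⌊62.48588/10⌋ = 6 → G.
Square: lon ⌊4.00634/2⌋ = 2; lat ⌊2.48588/1⌋ = 2.
Subsquare: lon ⌊0.00634/0.0833333⌋ = 0 → a; lat ⌊0.48588/0.0416667⌋ = 11 → l.
Extended square: lon ⌊0.00634/0.00833333⌋ = 0; lat ⌊0.02754/0.00416667⌋ = 6.

PG22al06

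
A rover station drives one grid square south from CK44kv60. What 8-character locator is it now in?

CK44ku69

Latitude extended square 0; −1 → -1, wraps to 9, carry into subsquare.
Latitude subsquare v = 21; −1 → 20 = u.
The longitude characters are unchanged.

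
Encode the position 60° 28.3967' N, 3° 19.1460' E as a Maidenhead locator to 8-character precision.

JP10pl83

Add 180° to longitude and 90° to latitude: 183.31910, 150.47328.
Field (20°×10°, letters A–R): 183.31910/20 → 9 → J, 150.47328/10 → 15 → P; chars JP.
Square (2°×1°, digits 0–9): 3.31910/2 → 1, 0.47328/1 → 0; chars 10.
Subsquare (5′×2.5′, letters a–x): 1.31910/0.0833333 → 15 → p, 0.47328/0.0416667 → 11 → l; chars pl.
Extended square (30″×15″, digits 0–9): 0.06910/0.00833333 → 8, 0.01494/0.00416667 → 3; chars 83.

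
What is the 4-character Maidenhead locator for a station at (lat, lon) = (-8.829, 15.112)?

JI71

Offset from 180°W / 90°S: lon 195.11°, lat 81.17°.
Field: 195.11/20 → 9 → J, 81.17/10 → 8 → I; chars JI.
Square: 15.11/2 → 7, 1.17/1 → 1; chars 71.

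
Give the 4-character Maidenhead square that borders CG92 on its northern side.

CG93

Latitude square 2; +1 → 3.
The longitude characters are unchanged.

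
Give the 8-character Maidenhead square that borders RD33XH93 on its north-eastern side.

RD43ah04

Longitude extended square 9; +1 → 10, wraps to 0, carry into subsquare.
Longitude subsquare x = 23; +1 → 24, wraps to 0 = a, carry into square.
Longitude square 3; +1 → 4.
Latitude extended square 3; +1 → 4.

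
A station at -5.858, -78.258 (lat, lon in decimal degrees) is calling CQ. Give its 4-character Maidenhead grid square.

Shift to the Maidenhead origin (180°W, 90°S): lon 101.74, lat 84.14.
Field (20°×10°, letters A–R): 101.74/20 → 5 → F, 84.14/10 → 8 → I; chars FI.
Square (2°×1°, digits 0–9): 1.74/2 → 0, 4.14/1 → 4; chars 04.

FI04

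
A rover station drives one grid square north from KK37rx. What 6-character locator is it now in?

KK38ra

Latitude subsquare x = 23; +1 → 24, wraps to 0 = a, carry into square.
Latitude square 7; +1 → 8.
The longitude characters are unchanged.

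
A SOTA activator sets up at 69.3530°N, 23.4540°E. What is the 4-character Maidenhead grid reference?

Shift to the Maidenhead origin (180°W, 90°S): lon 203.45, lat 159.35.
Field: lon ⌊203.45/20⌋ = 10 → K; lat ⌊159.35/10⌋ = 15 → P.
Square: lon ⌊3.45/2⌋ = 1; lat ⌊9.35/1⌋ = 9.

KP19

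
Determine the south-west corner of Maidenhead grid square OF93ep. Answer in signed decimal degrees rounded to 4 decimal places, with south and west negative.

-36.3750, 118.3333

Field O=14, F=5: +14·20° lon, +5·10° lat → SW at lon 100°, lat -40°.
Square 9, 3: +9·2° lon, +3·1° lat → SW at lon 118°, lat -37°.
Subsquare e=4, p=15: +4·0.0833333° lon, +15·0.0416667° lat → SW at lon 118.333°, lat -36.375°.
latitude -36.3750, longitude 118.3333.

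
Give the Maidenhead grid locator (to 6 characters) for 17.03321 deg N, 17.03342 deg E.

JK87ma

Offset from 180°W / 90°S: lon 197.0334°, lat 107.0332°.
Field: 197.0334/20 → 9 → J, 107.0332/10 → 10 → K; chars JK.
Square: 17.0334/2 → 8, 7.0332/1 → 7; chars 87.
Subsquare: 1.0334/0.0833333 → 12 → m, 0.0332/0.0416667 → 0 → a; chars ma.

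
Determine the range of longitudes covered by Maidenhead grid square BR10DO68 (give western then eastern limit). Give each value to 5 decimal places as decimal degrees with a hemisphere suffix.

157.70000° W, 157.69167° W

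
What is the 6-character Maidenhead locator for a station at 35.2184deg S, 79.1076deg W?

Offset from 180°W / 90°S: lon 100.8924°, lat 54.7816°.
Field: 100.8924/20 → 5 → F, 54.7816/10 → 5 → F; chars FF.
Square: 0.8924/2 → 0, 4.7816/1 → 4; chars 04.
Subsquare: 0.8924/0.0833333 → 10 → k, 0.7816/0.0416667 → 18 → s; chars ks.

FF04ks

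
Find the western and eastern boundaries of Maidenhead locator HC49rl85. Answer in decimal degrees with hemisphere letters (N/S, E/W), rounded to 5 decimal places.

30.51667° W, 30.50833° W

Field H=7, C=2: +7·20° lon, +2·10° lat → SW at lon -40°, lat -70°.
Square 4, 9: +4·2° lon, +9·1° lat → SW at lon -32°, lat -61°.
Subsquare r=17, l=11: +17·0.0833333° lon, +11·0.0416667° lat → SW at lon -30.5833°, lat -60.5417°.
Extended square 8, 5: +8·0.00833333° lon, +5·0.00416667° lat → SW at lon -30.5167°, lat -60.5208°.
Cell spans 0.00833333° lon × 0.00416667° lat.
west 30.51667° W, east 30.50833° W.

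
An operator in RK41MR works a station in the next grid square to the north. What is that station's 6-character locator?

RK41ms

Latitude subsquare r = 17; +1 → 18 = s.
The longitude characters are unchanged.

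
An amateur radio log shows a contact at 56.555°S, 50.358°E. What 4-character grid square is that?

LD53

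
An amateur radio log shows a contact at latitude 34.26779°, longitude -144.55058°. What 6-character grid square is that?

BM74rg

Shift to the Maidenhead origin (180°W, 90°S): lon 35.4494, lat 124.2678.
Field: 35.4494/20 → 1 → B, 124.2678/10 → 12 → M; chars BM.
Square: 15.4494/2 → 7, 4.2678/1 → 4; chars 74.
Subsquare: 1.4494/0.0833333 → 17 → r, 0.2678/0.0416667 → 6 → g; chars rg.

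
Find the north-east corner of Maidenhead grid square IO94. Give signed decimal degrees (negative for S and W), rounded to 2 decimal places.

55.00, 0.00

Field I=8, O=14: +8·20° lon, +14·10° lat → SW at lon -20°, lat 50°.
Square 9, 4: +9·2° lon, +4·1° lat → SW at lon -2°, lat 54°.
Cell spans 2° lon × 1° lat. NE corner is SW corner plus one full cell.
latitude 55.00, longitude 0.00.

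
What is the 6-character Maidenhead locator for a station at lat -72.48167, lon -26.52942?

Shift to the Maidenhead origin (180°W, 90°S): lon 153.4706, lat 17.5183.
Field: 153.4706/20 → 7 → H, 17.5183/10 → 1 → B; chars HB.
Square: 13.4706/2 → 6, 7.5183/1 → 7; chars 67.
Subsquare: 1.4706/0.0833333 → 17 → r, 0.5183/0.0416667 → 12 → m; chars rm.

HB67rm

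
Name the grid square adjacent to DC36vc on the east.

Longitude subsquare v = 21; +1 → 22 = w.
The latitude characters are unchanged.

DC36wc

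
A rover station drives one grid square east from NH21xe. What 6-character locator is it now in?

NH31ae

Longitude subsquare x = 23; +1 → 24, wraps to 0 = a, carry into square.
Longitude square 2; +1 → 3.
The latitude characters are unchanged.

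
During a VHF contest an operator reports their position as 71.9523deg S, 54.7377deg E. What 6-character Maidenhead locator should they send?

Offset from 180°W / 90°S: lon 234.7377°, lat 18.0477°.
Field (20°×10°, letters A–R): 234.7377/20 → 11 → L, 18.0477/10 → 1 → B; chars LB.
Square (2°×1°, digits 0–9): 14.7377/2 → 7, 8.0477/1 → 8; chars 78.
Subsquare (5′×2.5′, letters a–x): 0.7377/0.0833333 → 8 → i, 0.0477/0.0416667 → 1 → b; chars ib.

LB78ib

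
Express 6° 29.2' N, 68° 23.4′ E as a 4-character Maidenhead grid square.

Add 180° to longitude and 90° to latitude: 248.39, 96.49.
Field: lon ⌊248.39/20⌋ = 12 → M; lat ⌊96.49/10⌋ = 9 → J.
Square: lon ⌊8.39/2⌋ = 4; lat ⌊6.49/1⌋ = 6.

MJ46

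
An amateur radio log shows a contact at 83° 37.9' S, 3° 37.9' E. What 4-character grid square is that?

JA16

Add 180° to longitude and 90° to latitude: 183.63, 6.37.
Field: lon ⌊183.63/20⌋ = 9 → J; lat ⌊6.37/10⌋ = 0 → A.
Square: lon ⌊3.63/2⌋ = 1; lat ⌊6.37/1⌋ = 6.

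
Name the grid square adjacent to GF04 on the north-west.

Longitude square 0; −1 → -1, wraps to 9, carry into field.
Longitude field G = 6; −1 → 5 = F.
Latitude square 4; +1 → 5.

FF95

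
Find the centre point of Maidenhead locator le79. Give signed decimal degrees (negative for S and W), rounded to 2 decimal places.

Field L=11, E=4: +11·20° lon, +4·10° lat → SW at lon 40°, lat -50°.
Square 7, 9: +7·2° lon, +9·1° lat → SW at lon 54°, lat -41°.
Cell spans 2° lon × 1° lat. Centre is SW corner plus half of each.
latitude -40.50, longitude 55.00.

-40.50, 55.00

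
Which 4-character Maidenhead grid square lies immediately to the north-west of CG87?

Longitude square 8; −1 → 7.
Latitude square 7; +1 → 8.

CG78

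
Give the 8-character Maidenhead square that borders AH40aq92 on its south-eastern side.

AH40bq01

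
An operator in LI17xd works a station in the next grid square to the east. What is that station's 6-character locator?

Longitude subsquare x = 23; +1 → 24, wraps to 0 = a, carry into square.
Longitude square 1; +1 → 2.
The latitude characters are unchanged.

LI27ad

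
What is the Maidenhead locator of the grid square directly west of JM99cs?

Longitude subsquare c = 2; −1 → 1 = b.
The latitude characters are unchanged.

JM99bs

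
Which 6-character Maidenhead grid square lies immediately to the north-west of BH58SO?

BH58rp

Longitude subsquare s = 18; −1 → 17 = r.
Latitude subsquare o = 14; +1 → 15 = p.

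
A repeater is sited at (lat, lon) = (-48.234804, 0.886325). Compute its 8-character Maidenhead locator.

JE01ks63

Offset from 180°W / 90°S: lon 180.88632°, lat 41.76520°.
Field (20°×10°, letters A–R): lon ⌊180.88632/20⌋ = 9 → J; lat ⌊41.76520/10⌋ = 4 → E.
Square (2°×1°, digits 0–9): lon ⌊0.88632/2⌋ = 0; lat ⌊1.76520/1⌋ = 1.
Subsquare (5′×2.5′, letters a–x): lon ⌊0.88632/0.0833333⌋ = 10 → k; lat ⌊0.76520/0.0416667⌋ = 18 → s.
Extended square (30″×15″, digits 0–9): lon ⌊0.05299/0.00833333⌋ = 6; lat ⌊0.01520/0.00416667⌋ = 3.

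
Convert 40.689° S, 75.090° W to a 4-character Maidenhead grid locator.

Add 180° to longitude and 90° to latitude: 104.91, 49.31.
Field: 104.91/20 → 5 → F, 49.31/10 → 4 → E; chars FE.
Square: 4.91/2 → 2, 9.31/1 → 9; chars 29.

FE29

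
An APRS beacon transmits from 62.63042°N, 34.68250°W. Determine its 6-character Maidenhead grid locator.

Add 180° to longitude and 90° to latitude: 145.3175, 152.6304.
Field: 145.3175/20 → 7 → H, 152.6304/10 → 15 → P; chars HP.
Square: 5.3175/2 → 2, 2.6304/1 → 2; chars 22.
Subsquare: 1.3175/0.0833333 → 15 → p, 0.6304/0.0416667 → 15 → p; chars pp.

HP22pp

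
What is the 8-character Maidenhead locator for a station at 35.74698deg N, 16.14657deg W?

IM15wr29

Offset from 180°W / 90°S: lon 163.85343°, lat 125.74698°.
Field: lon ⌊163.85343/20⌋ = 8 → I; lat ⌊125.74698/10⌋ = 12 → M.
Square: lon ⌊3.85343/2⌋ = 1; lat ⌊5.74698/1⌋ = 5.
Subsquare: lon ⌊1.85343/0.0833333⌋ = 22 → w; lat ⌊0.74698/0.0416667⌋ = 17 → r.
Extended square: lon ⌊0.02010/0.00833333⌋ = 2; lat ⌊0.03865/0.00416667⌋ = 9.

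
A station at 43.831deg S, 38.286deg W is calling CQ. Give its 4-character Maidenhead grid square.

HE06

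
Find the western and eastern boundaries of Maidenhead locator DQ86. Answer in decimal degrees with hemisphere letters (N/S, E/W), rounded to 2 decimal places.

104.00° W, 102.00° W

Field D=3, Q=16: +3·20° lon, +16·10° lat → SW at lon -120°, lat 70°.
Square 8, 6: +8·2° lon, +6·1° lat → SW at lon -104°, lat 76°.
Cell spans 2° lon × 1° lat.
west 104.00° W, east 102.00° W.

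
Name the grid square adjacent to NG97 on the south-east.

OG06

Longitude square 9; +1 → 10, wraps to 0, carry into field.
Longitude field N = 13; +1 → 14 = O.
Latitude square 7; −1 → 6.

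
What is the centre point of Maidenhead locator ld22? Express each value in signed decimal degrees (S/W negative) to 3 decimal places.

-57.500, 45.000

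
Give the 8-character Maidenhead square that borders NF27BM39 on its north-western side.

NF27bn20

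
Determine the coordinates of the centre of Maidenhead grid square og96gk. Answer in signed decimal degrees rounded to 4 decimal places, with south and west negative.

Field O=14, G=6: +14·20° lon, +6·10° lat → SW at lon 100°, lat -30°.
Square 9, 6: +9·2° lon, +6·1° lat → SW at lon 118°, lat -24°.
Subsquare g=6, k=10: +6·0.0833333° lon, +10·0.0416667° lat → SW at lon 118.5°, lat -23.5833°.
Cell spans 0.0833333° lon × 0.0416667° lat. Centre is SW corner plus half of each.
latitude -23.5625, longitude 118.5417.

-23.5625, 118.5417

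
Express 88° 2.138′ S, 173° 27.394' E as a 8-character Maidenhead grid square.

RA61rx41

Shift to the Maidenhead origin (180°W, 90°S): lon 353.45657, lat 1.96437.
Field: lon ⌊353.45657/20⌋ = 17 → R; lat ⌊1.96437/10⌋ = 0 → A.
Square: lon ⌊13.45657/2⌋ = 6; lat ⌊1.96437/1⌋ = 1.
Subsquare: lon ⌊1.45657/0.0833333⌋ = 17 → r; lat ⌊0.96437/0.0416667⌋ = 23 → x.
Extended square: lon ⌊0.03990/0.00833333⌋ = 4; lat ⌊0.00603/0.00416667⌋ = 1.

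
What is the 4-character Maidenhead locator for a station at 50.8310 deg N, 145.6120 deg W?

Shift to the Maidenhead origin (180°W, 90°S): lon 34.39, lat 140.83.
Field: lon ⌊34.39/20⌋ = 1 → B; lat ⌊140.83/10⌋ = 14 → O.
Square: lon ⌊14.39/2⌋ = 7; lat ⌊0.83/1⌋ = 0.

BO70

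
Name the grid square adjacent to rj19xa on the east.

RJ29aa

Longitude subsquare x = 23; +1 → 24, wraps to 0 = a, carry into square.
Longitude square 1; +1 → 2.
The latitude characters are unchanged.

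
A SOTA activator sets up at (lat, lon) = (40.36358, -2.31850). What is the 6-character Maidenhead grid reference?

Shift to the Maidenhead origin (180°W, 90°S): lon 177.6815, lat 130.3636.
Field (20°×10°, letters A–R): 177.6815/20 → 8 → I, 130.3636/10 → 13 → N; chars IN.
Square (2°×1°, digits 0–9): 17.6815/2 → 8, 0.3636/1 → 0; chars 80.
Subsquare (5′×2.5′, letters a–x): 1.6815/0.0833333 → 20 → u, 0.3636/0.0416667 → 8 → i; chars ui.

IN80ui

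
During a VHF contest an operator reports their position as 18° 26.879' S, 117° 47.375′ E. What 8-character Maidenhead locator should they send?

Add 180° to longitude and 90° to latitude: 297.78958, 71.55202.
Field: 297.78958/20 → 14 → O, 71.55202/10 → 7 → H; chars OH.
Square: 17.78958/2 → 8, 1.55202/1 → 1; chars 81.
Subsquare: 1.78958/0.0833333 → 21 → v, 0.55202/0.0416667 → 13 → n; chars vn.
Extended square: 0.03958/0.00833333 → 4, 0.01035/0.00416667 → 2; chars 42.

OH81vn42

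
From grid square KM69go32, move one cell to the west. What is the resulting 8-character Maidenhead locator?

KM69go22

Longitude extended square 3; −1 → 2.
The latitude characters are unchanged.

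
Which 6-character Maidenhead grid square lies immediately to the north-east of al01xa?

Longitude subsquare x = 23; +1 → 24, wraps to 0 = a, carry into square.
Longitude square 0; +1 → 1.
Latitude subsquare a = 0; +1 → 1 = b.

AL11ab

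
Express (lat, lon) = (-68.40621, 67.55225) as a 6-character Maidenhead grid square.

MC31so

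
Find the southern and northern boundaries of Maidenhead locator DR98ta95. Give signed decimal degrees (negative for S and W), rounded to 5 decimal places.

88.02083, 88.02500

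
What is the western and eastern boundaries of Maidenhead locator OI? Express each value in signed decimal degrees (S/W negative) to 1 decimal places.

100.0, 120.0

Field O=14, I=8: +14·20° lon, +8·10° lat → SW at lon 100°, lat -10°.
Cell spans 20° lon × 10° lat.
west 100.0, east 120.0.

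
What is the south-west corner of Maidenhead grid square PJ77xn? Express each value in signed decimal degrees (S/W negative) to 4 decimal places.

7.5417, 135.9167

Field P=15, J=9: +15·20° lon, +9·10° lat → SW at lon 120°, lat 0°.
Square 7, 7: +7·2° lon, +7·1° lat → SW at lon 134°, lat 7°.
Subsquare x=23, n=13: +23·0.0833333° lon, +13·0.0416667° lat → SW at lon 135.917°, lat 7.54167°.
latitude 7.5417, longitude 135.9167.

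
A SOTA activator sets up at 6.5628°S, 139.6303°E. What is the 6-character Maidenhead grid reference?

Offset from 180°W / 90°S: lon 319.6303°, lat 83.4372°.
Field: 319.6303/20 → 15 → P, 83.4372/10 → 8 → I; chars PI.
Square: 19.6303/2 → 9, 3.4372/1 → 3; chars 93.
Subsquare: 1.6303/0.0833333 → 19 → t, 0.4372/0.0416667 → 10 → k; chars tk.

PI93tk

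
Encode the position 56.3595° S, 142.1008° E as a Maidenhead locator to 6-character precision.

QD13bp

Offset from 180°W / 90°S: lon 322.1008°, lat 33.6405°.
Field (20°×10°, letters A–R): 322.1008/20 → 16 → Q, 33.6405/10 → 3 → D; chars QD.
Square (2°×1°, digits 0–9): 2.1008/2 → 1, 3.6405/1 → 3; chars 13.
Subsquare (5′×2.5′, letters a–x): 0.1008/0.0833333 → 1 → b, 0.6405/0.0416667 → 15 → p; chars bp.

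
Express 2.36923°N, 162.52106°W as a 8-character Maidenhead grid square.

AJ82ri78

Shift to the Maidenhead origin (180°W, 90°S): lon 17.47894, lat 92.36923.
Field: lon ⌊17.47894/20⌋ = 0 → A; lat ⌊92.36923/10⌋ = 9 → J.
Square: lon ⌊17.47894/2⌋ = 8; lat ⌊2.36923/1⌋ = 2.
Subsquare: lon ⌊1.47894/0.0833333⌋ = 17 → r; lat ⌊0.36923/0.0416667⌋ = 8 → i.
Extended square: lon ⌊0.06227/0.00833333⌋ = 7; lat ⌊0.03590/0.00416667⌋ = 8.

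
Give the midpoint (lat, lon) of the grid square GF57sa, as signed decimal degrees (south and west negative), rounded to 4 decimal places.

Field G=6, F=5: +6·20° lon, +5·10° lat → SW at lon -60°, lat -40°.
Square 5, 7: +5·2° lon, +7·1° lat → SW at lon -50°, lat -33°.
Subsquare s=18, a=0: +18·0.0833333° lon, +0·0.0416667° lat → SW at lon -48.5°, lat -33°.
Cell spans 0.0833333° lon × 0.0416667° lat. Centre is SW corner plus half of each.
latitude -32.9792, longitude -48.4583.

-32.9792, -48.4583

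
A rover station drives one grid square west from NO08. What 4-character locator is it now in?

MO98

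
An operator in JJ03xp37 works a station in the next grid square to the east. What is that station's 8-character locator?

JJ03xp47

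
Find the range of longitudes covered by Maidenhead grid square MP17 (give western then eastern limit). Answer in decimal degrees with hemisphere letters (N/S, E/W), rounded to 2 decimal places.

62.00° E, 64.00° E

Field M=12, P=15: +12·20° lon, +15·10° lat → SW at lon 60°, lat 60°.
Square 1, 7: +1·2° lon, +7·1° lat → SW at lon 62°, lat 67°.
Cell spans 2° lon × 1° lat.
west 62.00° E, east 64.00° E.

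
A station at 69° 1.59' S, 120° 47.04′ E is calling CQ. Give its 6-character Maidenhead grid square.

PC00jx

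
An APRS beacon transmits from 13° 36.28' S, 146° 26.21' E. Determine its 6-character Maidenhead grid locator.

Add 180° to longitude and 90° to latitude: 326.4368, 76.3953.
Field: lon ⌊326.4368/20⌋ = 16 → Q; lat ⌊76.3953/10⌋ = 7 → H.
Square: lon ⌊6.4368/2⌋ = 3; lat ⌊6.3953/1⌋ = 6.
Subsquare: lon ⌊0.4368/0.0833333⌋ = 5 → f; lat ⌊0.3953/0.0416667⌋ = 9 → j.

QH36fj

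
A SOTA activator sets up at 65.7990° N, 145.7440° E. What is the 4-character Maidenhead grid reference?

QP25

Offset from 180°W / 90°S: lon 325.74°, lat 155.80°.
Field (20°×10°, letters A–R): 325.74/20 → 16 → Q, 155.80/10 → 15 → P; chars QP.
Square (2°×1°, digits 0–9): 5.74/2 → 2, 5.80/1 → 5; chars 25.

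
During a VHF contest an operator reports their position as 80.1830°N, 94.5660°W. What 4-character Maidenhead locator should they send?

ER20

Add 180° to longitude and 90° to latitude: 85.43, 170.18.
Field (20°×10°, letters A–R): lon ⌊85.43/20⌋ = 4 → E; lat ⌊170.18/10⌋ = 17 → R.
Square (2°×1°, digits 0–9): lon ⌊5.43/2⌋ = 2; lat ⌊0.18/1⌋ = 0.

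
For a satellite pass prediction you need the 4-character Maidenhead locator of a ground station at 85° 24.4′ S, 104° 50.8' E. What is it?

Shift to the Maidenhead origin (180°W, 90°S): lon 284.85, lat 4.59.
Field (20°×10°, letters A–R): lon ⌊284.85/20⌋ = 14 → O; lat ⌊4.59/10⌋ = 0 → A.
Square (2°×1°, digits 0–9): lon ⌊4.85/2⌋ = 2; lat ⌊4.59/1⌋ = 4.

OA24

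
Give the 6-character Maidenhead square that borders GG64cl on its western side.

Longitude subsquare c = 2; −1 → 1 = b.
The latitude characters are unchanged.

GG64bl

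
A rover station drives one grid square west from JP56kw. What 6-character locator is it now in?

JP56jw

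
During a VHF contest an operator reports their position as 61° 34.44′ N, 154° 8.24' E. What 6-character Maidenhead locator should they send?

QP71bn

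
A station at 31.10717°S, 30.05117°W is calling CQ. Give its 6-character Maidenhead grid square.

Add 180° to longitude and 90° to latitude: 149.9488, 58.8928.
Field: lon ⌊149.9488/20⌋ = 7 → H; lat ⌊58.8928/10⌋ = 5 → F.
Square: lon ⌊9.9488/2⌋ = 4; lat ⌊8.8928/1⌋ = 8.
Subsquare: lon ⌊1.9488/0.0833333⌋ = 23 → x; lat ⌊0.8928/0.0416667⌋ = 21 → v.

HF48xv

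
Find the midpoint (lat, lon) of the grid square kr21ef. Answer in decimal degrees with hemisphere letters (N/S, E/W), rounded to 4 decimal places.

Field K=10, R=17: +10·20° lon, +17·10° lat → SW at lon 20°, lat 80°.
Square 2, 1: +2·2° lon, +1·1° lat → SW at lon 24°, lat 81°.
Subsquare e=4, f=5: +4·0.0833333° lon, +5·0.0416667° lat → SW at lon 24.3333°, lat 81.2083°.
Cell spans 0.0833333° lon × 0.0416667° lat. Centre is SW corner plus half of each.
latitude 81.2292° N, longitude 24.3750° E.

81.2292° N, 24.3750° E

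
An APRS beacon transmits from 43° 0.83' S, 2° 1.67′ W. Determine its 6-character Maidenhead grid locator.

Add 180° to longitude and 90° to latitude: 177.9722, 46.9862.
Field: 177.9722/20 → 8 → I, 46.9862/10 → 4 → E; chars IE.
Square: 17.9722/2 → 8, 6.9862/1 → 6; chars 86.
Subsquare: 1.9722/0.0833333 → 23 → x, 0.9862/0.0416667 → 23 → x; chars xx.

IE86xx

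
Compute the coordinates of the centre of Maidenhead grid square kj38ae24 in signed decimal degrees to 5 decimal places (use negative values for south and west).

Field K=10, J=9: +10·20° lon, +9·10° lat → SW at lon 20°, lat 0°.
Square 3, 8: +3·2° lon, +8·1° lat → SW at lon 26°, lat 8°.
Subsquare a=0, e=4: +0·0.0833333° lon, +4·0.0416667° lat → SW at lon 26°, lat 8.16667°.
Extended square 2, 4: +2·0.00833333° lon, +4·0.00416667° lat → SW at lon 26.0167°, lat 8.18333°.
Cell spans 0.00833333° lon × 0.00416667° lat. Centre is SW corner plus half of each.
latitude 8.18542, longitude 26.02083.

8.18542, 26.02083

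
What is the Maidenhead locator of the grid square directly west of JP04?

Longitude square 0; −1 → -1, wraps to 9, carry into field.
Longitude field J = 9; −1 → 8 = I.
The latitude characters are unchanged.

IP94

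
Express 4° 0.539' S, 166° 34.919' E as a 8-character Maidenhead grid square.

Shift to the Maidenhead origin (180°W, 90°S): lon 346.58198, lat 85.99102.
Field: 346.58198/20 → 17 → R, 85.99102/10 → 8 → I; chars RI.
Square: 6.58198/2 → 3, 5.99102/1 → 5; chars 35.
Subsquare: 0.58198/0.0833333 → 6 → g, 0.99102/0.0416667 → 23 → x; chars gx.
Extended square: 0.08198/0.00833333 → 9, 0.03268/0.00416667 → 7; chars 97.

RI35gx97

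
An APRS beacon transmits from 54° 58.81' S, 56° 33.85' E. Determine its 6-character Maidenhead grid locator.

Shift to the Maidenhead origin (180°W, 90°S): lon 236.5642, lat 35.0198.
Field: lon ⌊236.5642/20⌋ = 11 → L; lat ⌊35.0198/10⌋ = 3 → D.
Square: lon ⌊16.5642/2⌋ = 8; lat ⌊5.0198/1⌋ = 5.
Subsquare: lon ⌊0.5642/0.0833333⌋ = 6 → g; lat ⌊0.0198/0.0416667⌋ = 0 → a.

LD85ga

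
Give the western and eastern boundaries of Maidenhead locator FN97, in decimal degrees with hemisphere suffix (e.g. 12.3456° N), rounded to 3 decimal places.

62.000° W, 60.000° W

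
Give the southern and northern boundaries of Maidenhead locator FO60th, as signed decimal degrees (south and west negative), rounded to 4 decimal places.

Field F=5, O=14: +5·20° lon, +14·10° lat → SW at lon -80°, lat 50°.
Square 6, 0: +6·2° lon, +0·1° lat → SW at lon -68°, lat 50°.
Subsquare t=19, h=7: +19·0.0833333° lon, +7·0.0416667° lat → SW at lon -66.4167°, lat 50.2917°.
Cell spans 0.0833333° lon × 0.0416667° lat.
south 50.2917, north 50.3333.

50.2917, 50.3333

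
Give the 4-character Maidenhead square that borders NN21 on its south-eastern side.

NN30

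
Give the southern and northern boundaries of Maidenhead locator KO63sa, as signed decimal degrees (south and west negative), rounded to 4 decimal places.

53.0000, 53.0417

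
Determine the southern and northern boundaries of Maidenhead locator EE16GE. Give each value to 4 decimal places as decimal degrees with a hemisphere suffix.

43.8333° S, 43.7917° S

Field E=4, E=4: +4·20° lon, +4·10° lat → SW at lon -100°, lat -50°.
Square 1, 6: +1·2° lon, +6·1° lat → SW at lon -98°, lat -44°.
Subsquare g=6, e=4: +6·0.0833333° lon, +4·0.0416667° lat → SW at lon -97.5°, lat -43.8333°.
Cell spans 0.0833333° lon × 0.0416667° lat.
south 43.8333° S, north 43.7917° S.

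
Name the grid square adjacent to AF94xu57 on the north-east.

AF94xu68

Longitude extended square 5; +1 → 6.
Latitude extended square 7; +1 → 8.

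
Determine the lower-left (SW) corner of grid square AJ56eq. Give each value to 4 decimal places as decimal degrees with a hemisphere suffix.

6.6667° N, 169.6667° W

Field A=0, J=9: +0·20° lon, +9·10° lat → SW at lon -180°, lat 0°.
Square 5, 6: +5·2° lon, +6·1° lat → SW at lon -170°, lat 6°.
Subsquare e=4, q=16: +4·0.0833333° lon, +16·0.0416667° lat → SW at lon -169.667°, lat 6.66667°.
latitude 6.6667° N, longitude 169.6667° W.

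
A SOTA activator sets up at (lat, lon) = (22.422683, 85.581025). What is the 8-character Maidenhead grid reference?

Add 180° to longitude and 90° to latitude: 265.58103, 112.42268.
Field: 265.58103/20 → 13 → N, 112.42268/10 → 11 → L; chars NL.
Square: 5.58103/2 → 2, 2.42268/1 → 2; chars 22.
Subsquare: 1.58103/0.0833333 → 18 → s, 0.42268/0.0416667 → 10 → k; chars sk.
Extended square: 0.08103/0.00833333 → 9, 0.00602/0.00416667 → 1; chars 91.

NL22sk91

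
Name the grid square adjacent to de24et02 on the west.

Longitude extended square 0; −1 → -1, wraps to 9, carry into subsquare.
Longitude subsquare e = 4; −1 → 3 = d.
The latitude characters are unchanged.

DE24dt92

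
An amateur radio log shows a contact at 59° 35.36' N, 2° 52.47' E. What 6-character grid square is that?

Offset from 180°W / 90°S: lon 182.8745°, lat 149.5893°.
Field: lon ⌊182.8745/20⌋ = 9 → J; lat ⌊149.5893/10⌋ = 14 → O.
Square: lon ⌊2.8745/2⌋ = 1; lat ⌊9.5893/1⌋ = 9.
Subsquare: lon ⌊0.8745/0.0833333⌋ = 10 → k; lat ⌊0.5893/0.0416667⌋ = 14 → o.

JO19ko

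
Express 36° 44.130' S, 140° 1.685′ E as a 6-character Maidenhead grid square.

Offset from 180°W / 90°S: lon 320.0281°, lat 53.2645°.
Field: lon ⌊320.0281/20⌋ = 16 → Q; lat ⌊53.2645/10⌋ = 5 → F.
Square: lon ⌊0.0281/2⌋ = 0; lat ⌊3.2645/1⌋ = 3.
Subsquare: lon ⌊0.0281/0.0833333⌋ = 0 → a; lat ⌊0.2645/0.0416667⌋ = 6 → g.

QF03ag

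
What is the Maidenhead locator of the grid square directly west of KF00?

Longitude square 0; −1 → -1, wraps to 9, carry into field.
Longitude field K = 10; −1 → 9 = J.
The latitude characters are unchanged.

JF90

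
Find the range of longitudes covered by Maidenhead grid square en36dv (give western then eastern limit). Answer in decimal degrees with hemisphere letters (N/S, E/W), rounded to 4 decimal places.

93.7500° W, 93.6667° W

Field E=4, N=13: +4·20° lon, +13·10° lat → SW at lon -100°, lat 40°.
Square 3, 6: +3·2° lon, +6·1° lat → SW at lon -94°, lat 46°.
Subsquare d=3, v=21: +3·0.0833333° lon, +21·0.0416667° lat → SW at lon -93.75°, lat 46.875°.
Cell spans 0.0833333° lon × 0.0416667° lat.
west 93.7500° W, east 93.6667° W.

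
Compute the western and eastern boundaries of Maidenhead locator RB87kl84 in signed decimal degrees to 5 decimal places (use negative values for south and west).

176.90000, 176.90833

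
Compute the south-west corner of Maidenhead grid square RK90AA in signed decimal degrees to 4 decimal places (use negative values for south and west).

Field R=17, K=10: +17·20° lon, +10·10° lat → SW at lon 160°, lat 10°.
Square 9, 0: +9·2° lon, +0·1° lat → SW at lon 178°, lat 10°.
Subsquare a=0, a=0: +0·0.0833333° lon, +0·0.0416667° lat → SW at lon 178°, lat 10°.
latitude 10.0000, longitude 178.0000.

10.0000, 178.0000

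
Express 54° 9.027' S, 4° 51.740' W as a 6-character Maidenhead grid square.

Offset from 180°W / 90°S: lon 175.1377°, lat 35.8496°.
Field: lon ⌊175.1377/20⌋ = 8 → I; lat ⌊35.8496/10⌋ = 3 → D.
Square: lon ⌊15.1377/2⌋ = 7; lat ⌊5.8496/1⌋ = 5.
Subsquare: lon ⌊1.1377/0.0833333⌋ = 13 → n; lat ⌊0.8496/0.0416667⌋ = 20 → u.

ID75nu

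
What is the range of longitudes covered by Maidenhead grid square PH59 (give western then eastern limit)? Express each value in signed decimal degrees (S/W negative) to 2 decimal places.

130.00, 132.00

Field P=15, H=7: +15·20° lon, +7·10° lat → SW at lon 120°, lat -20°.
Square 5, 9: +5·2° lon, +9·1° lat → SW at lon 130°, lat -11°.
Cell spans 2° lon × 1° lat.
west 130.00, east 132.00.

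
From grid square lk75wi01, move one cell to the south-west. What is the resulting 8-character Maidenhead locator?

LK75vi90

Longitude extended square 0; −1 → -1, wraps to 9, carry into subsquare.
Longitude subsquare w = 22; −1 → 21 = v.
Latitude extended square 1; −1 → 0.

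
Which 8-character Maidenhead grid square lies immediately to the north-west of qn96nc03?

Longitude extended square 0; −1 → -1, wraps to 9, carry into subsquare.
Longitude subsquare n = 13; −1 → 12 = m.
Latitude extended square 3; +1 → 4.

QN96mc94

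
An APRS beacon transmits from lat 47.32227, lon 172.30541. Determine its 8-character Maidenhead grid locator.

RN67dh67

Offset from 180°W / 90°S: lon 352.30541°, lat 137.32227°.
Field: 352.30541/20 → 17 → R, 137.32227/10 → 13 → N; chars RN.
Square: 12.30541/2 → 6, 7.32227/1 → 7; chars 67.
Subsquare: 0.30541/0.0833333 → 3 → d, 0.32227/0.0416667 → 7 → h; chars dh.
Extended square: 0.05541/0.00833333 → 6, 0.03060/0.00416667 → 7; chars 67.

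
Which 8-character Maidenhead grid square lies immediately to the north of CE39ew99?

CE39ex90

Latitude extended square 9; +1 → 10, wraps to 0, carry into subsquare.
Latitude subsquare w = 22; +1 → 23 = x.
The longitude characters are unchanged.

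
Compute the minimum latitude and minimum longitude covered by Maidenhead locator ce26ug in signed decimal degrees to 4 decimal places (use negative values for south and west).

Field C=2, E=4: +2·20° lon, +4·10° lat → SW at lon -140°, lat -50°.
Square 2, 6: +2·2° lon, +6·1° lat → SW at lon -136°, lat -44°.
Subsquare u=20, g=6: +20·0.0833333° lon, +6·0.0416667° lat → SW at lon -134.333°, lat -43.75°.
latitude -43.7500, longitude -134.3333.

-43.7500, -134.3333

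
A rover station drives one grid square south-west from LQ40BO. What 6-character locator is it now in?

LQ40an

Longitude subsquare b = 1; −1 → 0 = a.
Latitude subsquare o = 14; −1 → 13 = n.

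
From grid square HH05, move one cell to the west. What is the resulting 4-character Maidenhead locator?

Longitude square 0; −1 → -1, wraps to 9, carry into field.
Longitude field H = 7; −1 → 6 = G.
The latitude characters are unchanged.

GH95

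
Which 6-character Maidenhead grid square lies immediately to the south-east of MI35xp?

Longitude subsquare x = 23; +1 → 24, wraps to 0 = a, carry into square.
Longitude square 3; +1 → 4.
Latitude subsquare p = 15; −1 → 14 = o.

MI45ao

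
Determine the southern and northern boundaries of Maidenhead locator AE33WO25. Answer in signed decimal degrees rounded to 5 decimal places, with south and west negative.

Field A=0, E=4: +0·20° lon, +4·10° lat → SW at lon -180°, lat -50°.
Square 3, 3: +3·2° lon, +3·1° lat → SW at lon -174°, lat -47°.
Subsquare w=22, o=14: +22·0.0833333° lon, +14·0.0416667° lat → SW at lon -172.167°, lat -46.4167°.
Extended square 2, 5: +2·0.00833333° lon, +5·0.00416667° lat → SW at lon -172.15°, lat -46.3958°.
Cell spans 0.00833333° lon × 0.00416667° lat.
south -46.39583, north -46.39167.

-46.39583, -46.39167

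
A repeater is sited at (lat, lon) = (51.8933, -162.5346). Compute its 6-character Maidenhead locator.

AO81rv

Offset from 180°W / 90°S: lon 17.4654°, lat 141.8933°.
Field: lon ⌊17.4654/20⌋ = 0 → A; lat ⌊141.8933/10⌋ = 14 → O.
Square: lon ⌊17.4654/2⌋ = 8; lat ⌊1.8933/1⌋ = 1.
Subsquare: lon ⌊1.4654/0.0833333⌋ = 17 → r; lat ⌊0.8933/0.0416667⌋ = 21 → v.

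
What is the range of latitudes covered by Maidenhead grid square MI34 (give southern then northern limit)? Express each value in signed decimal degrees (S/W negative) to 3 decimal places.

-6.000, -5.000

Field M=12, I=8: +12·20° lon, +8·10° lat → SW at lon 60°, lat -10°.
Square 3, 4: +3·2° lon, +4·1° lat → SW at lon 66°, lat -6°.
Cell spans 2° lon × 1° lat.
south -6.000, north -5.000.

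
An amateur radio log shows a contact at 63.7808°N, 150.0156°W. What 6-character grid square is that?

BP43xs

Offset from 180°W / 90°S: lon 29.9844°, lat 153.7808°.
Field: lon ⌊29.9844/20⌋ = 1 → B; lat ⌊153.7808/10⌋ = 15 → P.
Square: lon ⌊9.9844/2⌋ = 4; lat ⌊3.7808/1⌋ = 3.
Subsquare: lon ⌊1.9844/0.0833333⌋ = 23 → x; lat ⌊0.7808/0.0416667⌋ = 18 → s.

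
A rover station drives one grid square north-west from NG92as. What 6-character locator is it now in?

NG82xt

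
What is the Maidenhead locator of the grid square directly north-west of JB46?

Longitude square 4; −1 → 3.
Latitude square 6; +1 → 7.

JB37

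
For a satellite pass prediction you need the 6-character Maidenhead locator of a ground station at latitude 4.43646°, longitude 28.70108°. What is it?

KJ44ik

Offset from 180°W / 90°S: lon 208.7011°, lat 94.4365°.
Field (20°×10°, letters A–R): 208.7011/20 → 10 → K, 94.4365/10 → 9 → J; chars KJ.
Square (2°×1°, digits 0–9): 8.7011/2 → 4, 4.4365/1 → 4; chars 44.
Subsquare (5′×2.5′, letters a–x): 0.7011/0.0833333 → 8 → i, 0.4365/0.0416667 → 10 → k; chars ik.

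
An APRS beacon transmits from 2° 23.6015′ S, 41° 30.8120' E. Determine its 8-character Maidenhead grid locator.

LI07so15

Offset from 180°W / 90°S: lon 221.51353°, lat 87.60664°.
Field: 221.51353/20 → 11 → L, 87.60664/10 → 8 → I; chars LI.
Square: 1.51353/2 → 0, 7.60664/1 → 7; chars 07.
Subsquare: 1.51353/0.0833333 → 18 → s, 0.60664/0.0416667 → 14 → o; chars so.
Extended square: 0.01353/0.00833333 → 1, 0.02331/0.00416667 → 5; chars 15.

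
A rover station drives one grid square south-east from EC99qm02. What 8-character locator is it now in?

Longitude extended square 0; +1 → 1.
Latitude extended square 2; −1 → 1.

EC99qm11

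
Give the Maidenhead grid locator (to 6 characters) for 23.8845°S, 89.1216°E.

NG46nc

Add 180° to longitude and 90° to latitude: 269.1216, 66.1155.
Field: lon ⌊269.1216/20⌋ = 13 → N; lat ⌊66.1155/10⌋ = 6 → G.
Square: lon ⌊9.1216/2⌋ = 4; lat ⌊6.1155/1⌋ = 6.
Subsquare: lon ⌊1.1216/0.0833333⌋ = 13 → n; lat ⌊0.1155/0.0416667⌋ = 2 → c.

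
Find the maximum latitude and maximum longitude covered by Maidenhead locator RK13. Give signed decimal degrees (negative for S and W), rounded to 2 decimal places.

14.00, 164.00

Field R=17, K=10: +17·20° lon, +10·10° lat → SW at lon 160°, lat 10°.
Square 1, 3: +1·2° lon, +3·1° lat → SW at lon 162°, lat 13°.
Cell spans 2° lon × 1° lat. NE corner is SW corner plus one full cell.
latitude 14.00, longitude 164.00.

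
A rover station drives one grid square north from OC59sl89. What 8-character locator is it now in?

OC59sm80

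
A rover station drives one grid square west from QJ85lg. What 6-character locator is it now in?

QJ85kg

Longitude subsquare l = 11; −1 → 10 = k.
The latitude characters are unchanged.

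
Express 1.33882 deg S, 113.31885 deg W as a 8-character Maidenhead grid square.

DI38ip18

Shift to the Maidenhead origin (180°W, 90°S): lon 66.68115, lat 88.66118.
Field: lon ⌊66.68115/20⌋ = 3 → D; lat ⌊88.66118/10⌋ = 8 → I.
Square: lon ⌊6.68115/2⌋ = 3; lat ⌊8.66118/1⌋ = 8.
Subsquare: lon ⌊0.68115/0.0833333⌋ = 8 → i; lat ⌊0.66118/0.0416667⌋ = 15 → p.
Extended square: lon ⌊0.01448/0.00833333⌋ = 1; lat ⌊0.03618/0.00416667⌋ = 8.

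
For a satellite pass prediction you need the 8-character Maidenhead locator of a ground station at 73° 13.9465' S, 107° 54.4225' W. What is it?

DB66bs14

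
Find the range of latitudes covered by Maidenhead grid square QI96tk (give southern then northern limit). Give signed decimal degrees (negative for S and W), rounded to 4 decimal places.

-3.5833, -3.5417

Field Q=16, I=8: +16·20° lon, +8·10° lat → SW at lon 140°, lat -10°.
Square 9, 6: +9·2° lon, +6·1° lat → SW at lon 158°, lat -4°.
Subsquare t=19, k=10: +19·0.0833333° lon, +10·0.0416667° lat → SW at lon 159.583°, lat -3.58333°.
Cell spans 0.0833333° lon × 0.0416667° lat.
south -3.5833, north -3.5417.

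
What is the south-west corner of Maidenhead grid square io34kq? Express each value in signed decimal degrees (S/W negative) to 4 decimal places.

54.6667, -13.1667

Field I=8, O=14: +8·20° lon, +14·10° lat → SW at lon -20°, lat 50°.
Square 3, 4: +3·2° lon, +4·1° lat → SW at lon -14°, lat 54°.
Subsquare k=10, q=16: +10·0.0833333° lon, +16·0.0416667° lat → SW at lon -13.1667°, lat 54.6667°.
latitude 54.6667, longitude -13.1667.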